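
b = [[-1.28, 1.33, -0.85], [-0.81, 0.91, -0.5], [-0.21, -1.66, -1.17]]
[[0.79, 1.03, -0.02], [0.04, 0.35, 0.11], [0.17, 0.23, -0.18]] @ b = [[-1.84,  2.02,  -1.16],[-0.36,  0.19,  -0.34],[-0.37,  0.73,  -0.05]]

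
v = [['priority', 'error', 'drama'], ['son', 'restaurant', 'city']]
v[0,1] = 'error'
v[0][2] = 'drama'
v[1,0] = 'son'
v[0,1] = 'error'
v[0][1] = 'error'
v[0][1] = 'error'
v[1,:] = ['son', 'restaurant', 'city']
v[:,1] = ['error', 'restaurant']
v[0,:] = ['priority', 'error', 'drama']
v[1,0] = 'son'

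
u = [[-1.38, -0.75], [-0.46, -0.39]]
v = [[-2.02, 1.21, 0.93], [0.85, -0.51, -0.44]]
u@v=[[2.15, -1.29, -0.95],[0.6, -0.36, -0.26]]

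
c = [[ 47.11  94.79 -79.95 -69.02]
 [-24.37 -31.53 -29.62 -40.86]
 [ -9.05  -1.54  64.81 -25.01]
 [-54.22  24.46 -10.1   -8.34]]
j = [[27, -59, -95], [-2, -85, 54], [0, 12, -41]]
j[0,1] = -59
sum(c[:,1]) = 86.18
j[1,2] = 54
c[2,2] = 64.81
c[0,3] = -69.02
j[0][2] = -95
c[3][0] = -54.22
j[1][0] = -2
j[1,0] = -2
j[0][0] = 27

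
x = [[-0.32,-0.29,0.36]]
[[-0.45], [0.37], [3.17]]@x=[[0.14, 0.13, -0.16], [-0.12, -0.11, 0.13], [-1.01, -0.92, 1.14]]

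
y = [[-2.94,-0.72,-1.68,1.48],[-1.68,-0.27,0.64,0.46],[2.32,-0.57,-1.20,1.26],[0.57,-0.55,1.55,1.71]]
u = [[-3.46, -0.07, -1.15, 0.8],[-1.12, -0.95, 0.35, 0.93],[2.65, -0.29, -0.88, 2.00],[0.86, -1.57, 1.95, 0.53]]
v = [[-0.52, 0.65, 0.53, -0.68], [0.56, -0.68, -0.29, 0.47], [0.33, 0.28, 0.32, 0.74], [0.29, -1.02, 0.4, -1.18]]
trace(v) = -2.06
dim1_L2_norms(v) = [1.2, 1.04, 0.92, 1.64]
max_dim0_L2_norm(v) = 1.62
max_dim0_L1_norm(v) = 3.07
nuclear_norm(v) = 3.99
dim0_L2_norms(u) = [4.58, 1.86, 2.45, 2.41]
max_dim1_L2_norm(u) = 3.73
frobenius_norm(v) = 2.46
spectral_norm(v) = 1.77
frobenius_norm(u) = 6.02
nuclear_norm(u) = 10.05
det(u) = -0.51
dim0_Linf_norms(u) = [3.46, 1.57, 1.95, 2.0]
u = y + v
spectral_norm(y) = 4.23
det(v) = 0.01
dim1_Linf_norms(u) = [3.46, 1.12, 2.65, 1.95]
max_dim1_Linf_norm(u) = 3.46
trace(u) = -4.76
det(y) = -3.04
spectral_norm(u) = 4.68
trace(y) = -2.70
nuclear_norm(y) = 9.70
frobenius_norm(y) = 5.69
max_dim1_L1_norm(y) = 6.82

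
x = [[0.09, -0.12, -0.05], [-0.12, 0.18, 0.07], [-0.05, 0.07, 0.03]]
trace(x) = 0.30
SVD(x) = [[-0.54, -0.77, 0.35], [0.78, -0.61, -0.13], [0.31, 0.2, 0.93]] @ diag([0.2914577431154622, 0.007090605494894403, 0.0014516513896434362]) @ [[-0.54, 0.78, 0.31], [-0.77, -0.61, 0.20], [0.35, -0.13, 0.93]]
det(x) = 0.00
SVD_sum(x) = [[0.09, -0.12, -0.05], [-0.12, 0.18, 0.07], [-0.05, 0.07, 0.03]] + [[0.00, 0.00, -0.0], [0.00, 0.0, -0.00], [-0.00, -0.0, 0.0]] + [[0.00, -0.0, 0.0], [-0.0, 0.00, -0.0], [0.00, -0.00, 0.0]]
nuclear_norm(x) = 0.30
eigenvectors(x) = [[-0.54, 0.77, 0.35],[0.78, 0.61, -0.13],[0.31, -0.20, 0.93]]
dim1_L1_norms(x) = [0.26, 0.37, 0.15]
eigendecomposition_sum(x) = [[0.09, -0.12, -0.05], [-0.12, 0.18, 0.07], [-0.05, 0.07, 0.03]] + [[0.0,  0.00,  -0.00], [0.0,  0.0,  -0.0], [-0.0,  -0.0,  0.00]] + [[0.00, -0.0, 0.0], [-0.0, 0.0, -0.0], [0.0, -0.00, 0.0]]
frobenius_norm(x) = 0.29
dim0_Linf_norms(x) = [0.12, 0.18, 0.07]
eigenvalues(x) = [0.29, 0.01, 0.0]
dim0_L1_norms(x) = [0.26, 0.37, 0.15]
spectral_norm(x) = 0.29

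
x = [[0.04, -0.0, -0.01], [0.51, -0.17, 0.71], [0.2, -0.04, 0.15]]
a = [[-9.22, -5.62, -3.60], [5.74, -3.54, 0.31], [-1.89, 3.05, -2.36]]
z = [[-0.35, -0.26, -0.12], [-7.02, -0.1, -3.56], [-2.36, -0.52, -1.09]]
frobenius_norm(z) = 8.32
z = x @ a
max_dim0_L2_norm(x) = 0.73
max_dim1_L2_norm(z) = 7.87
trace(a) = -15.12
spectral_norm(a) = 11.99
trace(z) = -1.54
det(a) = -180.09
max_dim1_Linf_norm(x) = 0.71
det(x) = -0.00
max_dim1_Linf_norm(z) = 7.02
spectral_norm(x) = 0.92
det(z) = 0.01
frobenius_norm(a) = 13.91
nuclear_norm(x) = 1.01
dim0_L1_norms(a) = [16.85, 12.21, 6.27]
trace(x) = 0.02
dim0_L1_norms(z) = [9.73, 0.88, 4.77]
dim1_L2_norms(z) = [0.45, 7.87, 2.65]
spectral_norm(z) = 8.30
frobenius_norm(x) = 0.93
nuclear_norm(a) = 20.93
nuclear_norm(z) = 8.84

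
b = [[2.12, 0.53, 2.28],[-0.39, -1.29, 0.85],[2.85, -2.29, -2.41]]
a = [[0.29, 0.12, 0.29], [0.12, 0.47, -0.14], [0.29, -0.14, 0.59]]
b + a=[[2.41, 0.65, 2.57],[-0.27, -0.82, 0.71],[3.14, -2.43, -1.82]]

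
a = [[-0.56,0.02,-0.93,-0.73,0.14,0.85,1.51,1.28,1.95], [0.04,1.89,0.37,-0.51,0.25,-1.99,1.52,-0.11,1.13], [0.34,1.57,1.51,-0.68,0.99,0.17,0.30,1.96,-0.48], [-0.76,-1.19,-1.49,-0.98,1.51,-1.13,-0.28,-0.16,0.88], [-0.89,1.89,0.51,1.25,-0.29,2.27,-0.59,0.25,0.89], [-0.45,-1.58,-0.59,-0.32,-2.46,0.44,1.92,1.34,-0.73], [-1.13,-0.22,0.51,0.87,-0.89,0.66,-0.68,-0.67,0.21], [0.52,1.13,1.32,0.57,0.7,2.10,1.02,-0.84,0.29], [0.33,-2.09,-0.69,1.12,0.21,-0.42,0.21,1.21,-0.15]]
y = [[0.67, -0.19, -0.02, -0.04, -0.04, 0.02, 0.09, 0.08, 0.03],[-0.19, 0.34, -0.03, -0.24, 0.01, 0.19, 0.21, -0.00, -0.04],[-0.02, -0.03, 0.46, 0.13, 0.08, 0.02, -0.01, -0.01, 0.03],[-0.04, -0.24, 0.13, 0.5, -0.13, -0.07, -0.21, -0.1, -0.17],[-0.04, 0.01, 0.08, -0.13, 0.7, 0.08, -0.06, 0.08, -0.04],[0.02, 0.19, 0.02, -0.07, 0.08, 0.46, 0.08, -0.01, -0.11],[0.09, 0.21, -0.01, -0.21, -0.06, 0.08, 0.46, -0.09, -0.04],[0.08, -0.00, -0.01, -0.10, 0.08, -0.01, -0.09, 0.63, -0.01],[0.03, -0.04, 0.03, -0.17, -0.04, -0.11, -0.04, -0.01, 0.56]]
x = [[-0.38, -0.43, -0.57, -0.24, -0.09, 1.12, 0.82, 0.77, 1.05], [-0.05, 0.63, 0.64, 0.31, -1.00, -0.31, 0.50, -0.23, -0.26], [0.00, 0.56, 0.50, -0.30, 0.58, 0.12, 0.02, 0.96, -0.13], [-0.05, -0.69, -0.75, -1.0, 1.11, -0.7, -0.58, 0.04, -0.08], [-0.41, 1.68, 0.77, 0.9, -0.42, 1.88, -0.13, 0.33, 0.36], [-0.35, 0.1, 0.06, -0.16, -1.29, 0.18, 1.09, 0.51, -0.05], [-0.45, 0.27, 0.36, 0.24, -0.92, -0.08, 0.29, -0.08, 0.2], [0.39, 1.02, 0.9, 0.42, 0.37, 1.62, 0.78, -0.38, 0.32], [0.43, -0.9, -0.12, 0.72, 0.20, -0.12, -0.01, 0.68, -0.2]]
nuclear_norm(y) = 4.78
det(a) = -1423.33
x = y @ a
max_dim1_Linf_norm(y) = 0.7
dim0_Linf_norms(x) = [0.45, 1.68, 0.9, 1.0, 1.29, 1.88, 1.09, 0.96, 1.05]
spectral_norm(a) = 5.44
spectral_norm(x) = 4.13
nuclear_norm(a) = 25.24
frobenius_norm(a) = 9.63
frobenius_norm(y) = 1.84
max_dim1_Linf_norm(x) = 1.88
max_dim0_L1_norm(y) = 1.59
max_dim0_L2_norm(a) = 4.38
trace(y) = 4.78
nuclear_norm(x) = 13.48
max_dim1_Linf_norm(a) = 2.46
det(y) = 0.00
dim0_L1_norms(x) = [2.51, 6.28, 4.67, 4.29, 5.98, 6.13, 4.22, 3.98, 2.65]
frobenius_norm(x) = 5.81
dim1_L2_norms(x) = [2.08, 1.54, 1.39, 2.03, 2.89, 1.82, 1.2, 2.41, 1.44]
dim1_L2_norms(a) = [3.19, 3.4, 3.24, 3.1, 3.55, 3.93, 2.13, 3.22, 2.82]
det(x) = -0.20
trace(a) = 0.34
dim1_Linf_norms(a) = [1.95, 1.99, 1.96, 1.51, 2.27, 2.46, 1.13, 2.1, 2.09]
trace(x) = -0.78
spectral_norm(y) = 0.99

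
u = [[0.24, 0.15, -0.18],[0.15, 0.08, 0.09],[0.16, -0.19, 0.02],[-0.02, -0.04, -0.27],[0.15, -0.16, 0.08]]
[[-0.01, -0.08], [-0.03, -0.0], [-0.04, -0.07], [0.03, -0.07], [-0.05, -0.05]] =u @ [[-0.16, -0.26], [0.08, 0.18], [-0.11, 0.24]]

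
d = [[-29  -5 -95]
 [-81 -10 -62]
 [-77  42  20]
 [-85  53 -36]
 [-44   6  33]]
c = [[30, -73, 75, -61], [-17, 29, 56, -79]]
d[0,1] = -5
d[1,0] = -81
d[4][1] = 6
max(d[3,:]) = 53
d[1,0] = -81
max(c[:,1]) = 29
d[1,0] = -81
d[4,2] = 33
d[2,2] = 20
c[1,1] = 29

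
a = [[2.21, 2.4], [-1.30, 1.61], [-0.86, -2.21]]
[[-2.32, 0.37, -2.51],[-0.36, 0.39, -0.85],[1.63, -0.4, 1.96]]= a @ [[-0.43, -0.05, -0.3], [-0.57, 0.2, -0.77]]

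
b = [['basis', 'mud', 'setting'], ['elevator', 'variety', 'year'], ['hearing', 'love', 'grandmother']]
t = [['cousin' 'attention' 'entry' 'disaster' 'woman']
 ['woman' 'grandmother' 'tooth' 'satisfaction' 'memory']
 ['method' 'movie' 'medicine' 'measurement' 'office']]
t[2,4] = 'office'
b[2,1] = 'love'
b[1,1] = 'variety'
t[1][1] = 'grandmother'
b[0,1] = 'mud'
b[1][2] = 'year'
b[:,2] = ['setting', 'year', 'grandmother']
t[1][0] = 'woman'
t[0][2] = 'entry'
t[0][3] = 'disaster'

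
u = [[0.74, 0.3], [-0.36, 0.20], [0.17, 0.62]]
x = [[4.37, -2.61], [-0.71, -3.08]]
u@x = [[3.02,-2.86],  [-1.72,0.32],  [0.30,-2.35]]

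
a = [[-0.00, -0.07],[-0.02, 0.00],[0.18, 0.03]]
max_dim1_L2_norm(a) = 0.18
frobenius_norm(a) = 0.20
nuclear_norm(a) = 0.25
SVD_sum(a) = [[-0.01, -0.0],[-0.02, -0.00],[0.18, 0.03]] + [[0.01, -0.07], [-0.0, 0.0], [0.00, -0.00]]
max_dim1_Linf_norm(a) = 0.18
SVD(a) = [[-0.07,  1.00], [-0.11,  -0.05], [0.99,  0.07]] @ diag([0.1839563670527964, 0.06899315198435887]) @ [[0.98, 0.19], [0.19, -0.98]]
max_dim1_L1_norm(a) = 0.21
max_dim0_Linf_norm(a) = 0.18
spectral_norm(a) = 0.18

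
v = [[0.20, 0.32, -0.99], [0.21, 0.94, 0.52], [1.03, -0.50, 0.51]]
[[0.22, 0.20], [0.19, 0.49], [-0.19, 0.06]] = v@ [[0.01, 0.28], [0.27, 0.46], [-0.13, -0.00]]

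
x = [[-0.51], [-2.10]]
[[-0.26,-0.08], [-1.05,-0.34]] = x @ [[0.5, 0.16]]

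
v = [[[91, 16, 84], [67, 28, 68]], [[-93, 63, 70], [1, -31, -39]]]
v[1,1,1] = -31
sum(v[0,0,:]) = 191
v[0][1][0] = 67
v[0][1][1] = 28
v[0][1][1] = 28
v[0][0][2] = 84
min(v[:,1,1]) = -31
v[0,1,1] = 28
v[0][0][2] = 84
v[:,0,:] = [[91, 16, 84], [-93, 63, 70]]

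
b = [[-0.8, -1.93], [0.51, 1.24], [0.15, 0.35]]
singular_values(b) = [2.51, 0.01]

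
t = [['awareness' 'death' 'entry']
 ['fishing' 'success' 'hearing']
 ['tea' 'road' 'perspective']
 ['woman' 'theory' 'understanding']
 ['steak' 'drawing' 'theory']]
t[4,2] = 'theory'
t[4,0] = 'steak'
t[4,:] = ['steak', 'drawing', 'theory']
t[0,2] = 'entry'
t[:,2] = ['entry', 'hearing', 'perspective', 'understanding', 'theory']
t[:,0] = ['awareness', 'fishing', 'tea', 'woman', 'steak']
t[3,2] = 'understanding'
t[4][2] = 'theory'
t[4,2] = 'theory'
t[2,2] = 'perspective'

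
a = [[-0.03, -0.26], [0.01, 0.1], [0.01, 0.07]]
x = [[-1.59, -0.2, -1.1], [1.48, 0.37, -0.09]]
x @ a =[[0.03, 0.32], [-0.04, -0.35]]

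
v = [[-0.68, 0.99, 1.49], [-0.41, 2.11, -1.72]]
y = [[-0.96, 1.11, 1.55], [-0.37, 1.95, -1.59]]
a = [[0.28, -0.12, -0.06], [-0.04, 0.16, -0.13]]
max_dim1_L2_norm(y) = 2.54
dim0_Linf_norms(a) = [0.28, 0.16, 0.13]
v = a + y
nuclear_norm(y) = 4.68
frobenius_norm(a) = 0.37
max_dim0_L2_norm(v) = 2.33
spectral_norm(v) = 2.75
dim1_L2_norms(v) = [1.91, 2.75]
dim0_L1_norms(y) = [1.33, 3.06, 3.14]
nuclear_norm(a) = 0.51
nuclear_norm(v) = 4.67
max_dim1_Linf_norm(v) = 2.11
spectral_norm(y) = 2.54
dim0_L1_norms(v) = [1.09, 3.1, 3.21]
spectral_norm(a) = 0.32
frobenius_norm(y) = 3.32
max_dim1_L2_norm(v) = 2.75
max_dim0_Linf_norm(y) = 1.95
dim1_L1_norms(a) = [0.46, 0.33]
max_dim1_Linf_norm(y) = 1.95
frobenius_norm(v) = 3.35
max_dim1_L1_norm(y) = 3.91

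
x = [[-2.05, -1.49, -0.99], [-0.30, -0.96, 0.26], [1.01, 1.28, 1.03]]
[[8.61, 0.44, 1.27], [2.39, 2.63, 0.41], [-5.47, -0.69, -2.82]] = x @ [[-2.68,0.82,1.72],[-1.78,-2.54,-1.62],[-0.47,1.68,-2.41]]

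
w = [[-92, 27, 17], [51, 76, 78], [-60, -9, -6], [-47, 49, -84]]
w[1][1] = 76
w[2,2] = -6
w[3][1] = 49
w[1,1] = 76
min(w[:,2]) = -84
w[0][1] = 27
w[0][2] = 17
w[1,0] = 51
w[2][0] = -60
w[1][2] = 78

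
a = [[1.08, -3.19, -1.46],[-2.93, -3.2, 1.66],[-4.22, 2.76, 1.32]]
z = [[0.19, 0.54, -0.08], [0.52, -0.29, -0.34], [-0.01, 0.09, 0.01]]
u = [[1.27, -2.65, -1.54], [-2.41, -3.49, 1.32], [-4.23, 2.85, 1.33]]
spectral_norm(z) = 0.69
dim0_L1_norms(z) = [0.72, 0.92, 0.43]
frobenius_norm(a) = 7.89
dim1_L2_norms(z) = [0.58, 0.69, 0.09]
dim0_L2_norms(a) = [5.25, 5.29, 2.57]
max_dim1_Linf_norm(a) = 4.22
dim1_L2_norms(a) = [3.67, 4.65, 5.21]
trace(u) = -0.89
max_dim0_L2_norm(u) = 5.23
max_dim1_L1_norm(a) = 8.3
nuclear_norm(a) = 12.06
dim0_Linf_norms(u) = [4.23, 3.49, 1.54]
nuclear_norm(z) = 1.27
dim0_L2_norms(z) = [0.55, 0.62, 0.35]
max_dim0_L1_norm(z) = 0.92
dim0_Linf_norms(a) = [4.22, 3.2, 1.66]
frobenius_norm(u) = 7.65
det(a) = 32.02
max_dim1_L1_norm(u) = 8.41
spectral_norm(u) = 6.05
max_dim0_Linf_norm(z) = 0.54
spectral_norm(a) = 6.12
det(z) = 0.00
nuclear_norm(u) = 11.66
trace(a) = -0.80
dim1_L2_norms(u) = [3.32, 4.44, 5.27]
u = a + z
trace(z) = -0.09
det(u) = 28.94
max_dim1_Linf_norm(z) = 0.54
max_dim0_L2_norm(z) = 0.62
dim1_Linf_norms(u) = [2.65, 3.49, 4.23]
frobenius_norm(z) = 0.90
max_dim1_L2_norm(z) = 0.69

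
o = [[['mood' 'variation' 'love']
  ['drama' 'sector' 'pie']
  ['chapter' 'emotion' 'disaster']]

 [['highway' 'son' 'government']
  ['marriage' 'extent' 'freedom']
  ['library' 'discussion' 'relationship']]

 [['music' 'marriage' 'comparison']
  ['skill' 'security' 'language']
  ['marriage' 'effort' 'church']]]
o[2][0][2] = 'comparison'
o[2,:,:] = [['music', 'marriage', 'comparison'], ['skill', 'security', 'language'], ['marriage', 'effort', 'church']]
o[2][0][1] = 'marriage'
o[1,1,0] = 'marriage'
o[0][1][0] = 'drama'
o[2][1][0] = 'skill'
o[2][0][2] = 'comparison'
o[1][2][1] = 'discussion'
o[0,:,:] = [['mood', 'variation', 'love'], ['drama', 'sector', 'pie'], ['chapter', 'emotion', 'disaster']]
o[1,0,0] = 'highway'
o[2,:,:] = [['music', 'marriage', 'comparison'], ['skill', 'security', 'language'], ['marriage', 'effort', 'church']]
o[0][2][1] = 'emotion'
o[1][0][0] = 'highway'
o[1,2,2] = 'relationship'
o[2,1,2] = 'language'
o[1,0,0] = 'highway'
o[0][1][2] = 'pie'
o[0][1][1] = 'sector'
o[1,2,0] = 'library'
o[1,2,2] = 'relationship'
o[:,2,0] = ['chapter', 'library', 'marriage']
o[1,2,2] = 'relationship'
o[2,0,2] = 'comparison'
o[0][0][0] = 'mood'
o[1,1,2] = 'freedom'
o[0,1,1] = 'sector'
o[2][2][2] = 'church'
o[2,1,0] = 'skill'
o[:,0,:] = [['mood', 'variation', 'love'], ['highway', 'son', 'government'], ['music', 'marriage', 'comparison']]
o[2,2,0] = 'marriage'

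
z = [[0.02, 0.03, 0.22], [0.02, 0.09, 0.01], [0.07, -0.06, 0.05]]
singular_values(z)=[0.23, 0.11, 0.06]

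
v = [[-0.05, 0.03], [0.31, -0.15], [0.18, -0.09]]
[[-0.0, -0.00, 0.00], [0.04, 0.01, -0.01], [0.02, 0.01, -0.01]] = v@ [[0.36,0.09,-0.11], [0.51,0.12,-0.15]]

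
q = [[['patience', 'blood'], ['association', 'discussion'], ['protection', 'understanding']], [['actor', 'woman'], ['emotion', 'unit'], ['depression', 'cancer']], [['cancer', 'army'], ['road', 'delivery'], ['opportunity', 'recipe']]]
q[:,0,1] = ['blood', 'woman', 'army']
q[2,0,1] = 'army'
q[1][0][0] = 'actor'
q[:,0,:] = [['patience', 'blood'], ['actor', 'woman'], ['cancer', 'army']]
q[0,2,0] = 'protection'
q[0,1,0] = 'association'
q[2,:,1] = ['army', 'delivery', 'recipe']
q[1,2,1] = 'cancer'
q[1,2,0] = 'depression'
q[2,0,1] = 'army'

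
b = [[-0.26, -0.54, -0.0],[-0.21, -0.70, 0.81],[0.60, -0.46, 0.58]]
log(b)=[[-0.44+1.29j, (0.26+1.54j), (-0.76-0.84j)], [0.94+1.53j, -0.88+1.82j, (0.79-1j)], [(1.21-0.05j), (-1.01-0.06j), 0.18+0.03j]]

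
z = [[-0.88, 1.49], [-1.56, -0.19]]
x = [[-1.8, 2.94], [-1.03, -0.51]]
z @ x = [[0.05, -3.35], [3.0, -4.49]]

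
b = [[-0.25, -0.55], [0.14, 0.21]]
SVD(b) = [[-0.92, 0.38], [0.38, 0.92]] @ diag([0.6536782339726275, 0.03748021385247154]) @ [[0.44, 0.9], [0.90, -0.44]]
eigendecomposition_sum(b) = [[(-0.12+0.06j), -0.28-0.04j],[(0.07+0.01j), (0.1+0.09j)]] + [[-0.12-0.06j, -0.28+0.04j], [(0.07-0.01j), (0.1-0.09j)]]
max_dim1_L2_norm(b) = 0.6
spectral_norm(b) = 0.65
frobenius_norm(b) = 0.65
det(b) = 0.02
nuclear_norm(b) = 0.69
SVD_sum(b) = [[-0.26, -0.54], [0.11, 0.23]] + [[0.01, -0.01], [0.03, -0.02]]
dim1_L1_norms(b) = [0.8, 0.35]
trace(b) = -0.04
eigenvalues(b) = [(-0.02+0.16j), (-0.02-0.16j)]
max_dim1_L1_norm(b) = 0.8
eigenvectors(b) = [[0.89+0.00j, 0.89-0.00j], [(-0.37-0.25j), -0.37+0.25j]]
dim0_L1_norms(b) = [0.39, 0.76]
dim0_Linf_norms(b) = [0.25, 0.55]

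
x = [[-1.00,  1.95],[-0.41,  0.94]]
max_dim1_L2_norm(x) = 2.19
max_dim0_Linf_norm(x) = 1.95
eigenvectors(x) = [[-0.96, -0.82], [-0.29, -0.57]]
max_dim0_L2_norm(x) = 2.16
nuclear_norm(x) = 2.48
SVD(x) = [[-0.91,-0.42], [-0.42,0.91]] @ diag([2.4188480883925734, 0.058085499736102914]) @ [[0.45, -0.89],[0.89, 0.45]]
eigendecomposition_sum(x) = [[-0.73, 1.05], [-0.22, 0.32]] + [[-0.27, 0.9], [-0.19, 0.62]]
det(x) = -0.14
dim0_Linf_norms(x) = [1.0, 1.95]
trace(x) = -0.06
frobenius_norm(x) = 2.42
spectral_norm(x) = 2.42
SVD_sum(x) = [[-0.98, 1.96], [-0.46, 0.92]] + [[-0.02,-0.01], [0.05,0.02]]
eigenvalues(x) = [-0.41, 0.35]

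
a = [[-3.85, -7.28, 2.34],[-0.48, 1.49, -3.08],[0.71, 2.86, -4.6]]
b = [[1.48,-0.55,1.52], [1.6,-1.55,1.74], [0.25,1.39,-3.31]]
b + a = [[-2.37, -7.83, 3.86], [1.12, -0.06, -1.34], [0.96, 4.25, -7.91]]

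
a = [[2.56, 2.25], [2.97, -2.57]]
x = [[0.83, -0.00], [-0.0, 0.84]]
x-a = [[-1.73, -2.25],[-2.97, 3.41]]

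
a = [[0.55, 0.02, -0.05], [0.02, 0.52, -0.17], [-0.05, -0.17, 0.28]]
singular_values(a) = [0.63, 0.53, 0.19]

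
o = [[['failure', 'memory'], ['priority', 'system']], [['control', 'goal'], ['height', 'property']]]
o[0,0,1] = 'memory'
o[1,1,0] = 'height'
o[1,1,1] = 'property'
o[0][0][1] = 'memory'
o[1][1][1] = 'property'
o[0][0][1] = 'memory'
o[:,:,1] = [['memory', 'system'], ['goal', 'property']]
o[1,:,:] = [['control', 'goal'], ['height', 'property']]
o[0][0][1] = 'memory'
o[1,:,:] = [['control', 'goal'], ['height', 'property']]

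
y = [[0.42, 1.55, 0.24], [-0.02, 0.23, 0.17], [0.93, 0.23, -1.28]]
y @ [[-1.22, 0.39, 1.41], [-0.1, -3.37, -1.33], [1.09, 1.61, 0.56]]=[[-0.41, -4.67, -1.33], [0.19, -0.51, -0.24], [-2.55, -2.47, 0.29]]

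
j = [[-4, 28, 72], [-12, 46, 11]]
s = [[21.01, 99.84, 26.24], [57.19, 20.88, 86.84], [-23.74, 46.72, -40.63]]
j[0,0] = -4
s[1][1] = 20.88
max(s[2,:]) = 46.72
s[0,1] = 99.84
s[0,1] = 99.84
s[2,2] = -40.63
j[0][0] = -4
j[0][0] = -4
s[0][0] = 21.01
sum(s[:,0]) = 54.46000000000001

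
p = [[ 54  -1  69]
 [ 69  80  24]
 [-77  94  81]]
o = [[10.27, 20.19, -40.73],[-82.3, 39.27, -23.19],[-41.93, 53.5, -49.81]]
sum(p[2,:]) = 98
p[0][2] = 69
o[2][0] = -41.93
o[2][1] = 53.5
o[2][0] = -41.93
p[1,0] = 69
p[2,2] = 81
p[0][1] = -1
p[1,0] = 69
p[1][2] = 24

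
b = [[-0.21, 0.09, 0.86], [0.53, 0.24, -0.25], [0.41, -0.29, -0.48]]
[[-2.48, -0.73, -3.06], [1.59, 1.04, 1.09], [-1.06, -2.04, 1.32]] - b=[[-2.27, -0.82, -3.92], [1.06, 0.8, 1.34], [-1.47, -1.75, 1.8]]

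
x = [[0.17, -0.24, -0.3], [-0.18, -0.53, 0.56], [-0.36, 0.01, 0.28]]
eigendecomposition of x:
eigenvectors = [[-0.63, 0.71, -0.40], [0.41, 0.49, -0.9], [0.65, 0.51, -0.17]]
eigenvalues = [0.64, -0.21, -0.5]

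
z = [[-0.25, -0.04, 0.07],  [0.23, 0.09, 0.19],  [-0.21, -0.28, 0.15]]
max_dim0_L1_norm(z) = 0.69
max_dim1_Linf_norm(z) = 0.28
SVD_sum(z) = [[-0.19, -0.13, 0.03], [0.17, 0.12, -0.03], [-0.28, -0.20, 0.04]] + [[-0.00, 0.0, -0.01], [0.07, -0.06, 0.2], [0.05, -0.04, 0.13]] + [[-0.06, 0.09, 0.05], [-0.02, 0.03, 0.02], [0.03, -0.04, -0.02]]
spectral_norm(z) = 0.47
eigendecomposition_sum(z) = [[(-0.22+0j), 0.01+0.00j, 0.04+0.00j], [0.16-0.00j, (-0-0j), -0.03-0.00j], [(-0+0j), 0j, 0j]] + [[-0.02+0.01j, (-0.02+0.01j), (0.02+0.02j)], [0.03+0.09j, (0.05+0.13j), (0.11-0.06j)], [-0.10+0.04j, (-0.14+0.06j), (0.07+0.12j)]] + [[(-0.02-0.01j), -0.02-0.01j, 0.02-0.02j], [0.03-0.09j, (0.05-0.13j), 0.11+0.06j], [(-0.1-0.04j), (-0.14-0.06j), (0.07-0.12j)]]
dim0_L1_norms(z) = [0.69, 0.41, 0.41]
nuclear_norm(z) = 0.87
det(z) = -0.02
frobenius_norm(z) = 0.56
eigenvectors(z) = [[(-0.8+0j), -0.13+0.02j, (-0.13-0.02j)], [(0.6+0j), -0.02+0.66j, (-0.02-0.66j)], [-0.00+0.00j, (-0.74+0j), -0.74-0.00j]]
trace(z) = -0.01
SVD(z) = [[-0.5, 0.04, -0.87], [0.45, -0.84, -0.30], [-0.74, -0.54, 0.40]] @ diag([0.4718945170560011, 0.26490134539183385, 0.13506606524986117]) @ [[0.81, 0.57, -0.13], [-0.33, 0.28, -0.9], [0.47, -0.77, -0.42]]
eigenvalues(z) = [(-0.22+0j), (0.1+0.26j), (0.1-0.26j)]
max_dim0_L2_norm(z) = 0.4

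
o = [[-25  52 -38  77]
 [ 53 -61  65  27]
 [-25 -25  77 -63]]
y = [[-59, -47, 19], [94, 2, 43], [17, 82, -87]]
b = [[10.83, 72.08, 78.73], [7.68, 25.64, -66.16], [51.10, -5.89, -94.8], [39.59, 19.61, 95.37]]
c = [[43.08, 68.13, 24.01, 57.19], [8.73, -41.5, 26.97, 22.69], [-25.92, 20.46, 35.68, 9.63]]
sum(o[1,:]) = 84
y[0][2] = 19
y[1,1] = 2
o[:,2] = [-38, 65, 77]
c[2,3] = 9.63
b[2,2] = -94.8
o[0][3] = 77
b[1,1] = 25.64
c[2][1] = 20.46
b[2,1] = -5.89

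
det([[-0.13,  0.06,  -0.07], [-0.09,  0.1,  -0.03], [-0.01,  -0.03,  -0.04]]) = 0.000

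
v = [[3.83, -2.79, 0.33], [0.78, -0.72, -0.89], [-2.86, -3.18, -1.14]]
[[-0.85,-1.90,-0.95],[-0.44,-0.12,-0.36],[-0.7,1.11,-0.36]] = v @ [[-0.09, -0.39, -0.13], [0.21, 0.11, 0.18], [0.25, -0.3, 0.14]]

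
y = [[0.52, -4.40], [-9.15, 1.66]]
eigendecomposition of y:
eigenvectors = [[-0.6, 0.54], [-0.8, -0.84]]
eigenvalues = [-5.28, 7.46]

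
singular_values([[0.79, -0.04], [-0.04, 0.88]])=[0.9, 0.77]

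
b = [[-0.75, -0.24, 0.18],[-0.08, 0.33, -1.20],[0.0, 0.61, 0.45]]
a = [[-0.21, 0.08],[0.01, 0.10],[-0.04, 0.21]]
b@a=[[0.15, -0.05],  [0.07, -0.23],  [-0.01, 0.16]]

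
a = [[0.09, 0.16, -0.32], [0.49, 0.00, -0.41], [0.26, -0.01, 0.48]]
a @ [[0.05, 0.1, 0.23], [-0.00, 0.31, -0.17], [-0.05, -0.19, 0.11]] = [[0.02,  0.12,  -0.04], [0.04,  0.13,  0.07], [-0.01,  -0.07,  0.11]]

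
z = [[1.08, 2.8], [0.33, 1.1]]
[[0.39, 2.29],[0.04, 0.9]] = z @ [[1.22, 0.05],[-0.33, 0.80]]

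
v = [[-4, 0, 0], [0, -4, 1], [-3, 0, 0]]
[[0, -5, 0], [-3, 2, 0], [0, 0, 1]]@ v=[[0, 20, -5], [12, -8, 2], [-3, 0, 0]]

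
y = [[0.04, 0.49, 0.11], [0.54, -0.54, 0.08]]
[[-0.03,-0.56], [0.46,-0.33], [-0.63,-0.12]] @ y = [[-0.3, 0.29, -0.05], [-0.16, 0.4, 0.02], [-0.09, -0.24, -0.08]]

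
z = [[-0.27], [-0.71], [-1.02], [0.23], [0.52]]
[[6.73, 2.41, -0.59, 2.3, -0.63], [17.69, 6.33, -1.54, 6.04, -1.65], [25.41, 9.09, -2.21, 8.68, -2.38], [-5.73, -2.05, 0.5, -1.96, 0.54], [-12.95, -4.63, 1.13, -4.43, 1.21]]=z@[[-24.91,-8.91,2.17,-8.51,2.33]]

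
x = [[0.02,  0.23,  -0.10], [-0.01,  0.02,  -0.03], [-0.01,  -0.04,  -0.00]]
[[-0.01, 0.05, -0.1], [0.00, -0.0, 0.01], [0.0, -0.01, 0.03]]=x@[[-0.07, 0.41, -0.79], [-0.05, 0.25, -0.49], [-0.03, 0.15, -0.28]]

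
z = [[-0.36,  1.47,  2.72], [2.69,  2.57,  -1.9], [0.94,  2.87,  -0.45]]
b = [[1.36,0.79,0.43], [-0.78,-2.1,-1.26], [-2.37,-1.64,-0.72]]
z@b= [[-8.08,  -7.83,  -3.97], [6.16,  -0.16,  -0.71], [0.11,  -4.55,  -2.89]]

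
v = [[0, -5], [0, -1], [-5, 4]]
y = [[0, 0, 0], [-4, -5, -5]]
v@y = [[20, 25, 25], [4, 5, 5], [-16, -20, -20]]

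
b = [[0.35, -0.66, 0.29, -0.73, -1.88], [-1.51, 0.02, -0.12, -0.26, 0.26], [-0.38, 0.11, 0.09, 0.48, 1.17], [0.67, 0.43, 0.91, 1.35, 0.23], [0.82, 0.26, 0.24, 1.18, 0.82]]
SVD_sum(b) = [[-0.30, -0.48, -0.25, -1.16, -1.31], [-0.04, -0.06, -0.03, -0.15, -0.17], [0.18, 0.29, 0.15, 0.69, 0.78], [0.22, 0.35, 0.18, 0.84, 0.95], [0.25, 0.40, 0.21, 0.97, 1.09]] + [[0.83, -0.04, 0.32, 0.3, -0.5], [-1.10, 0.05, -0.42, -0.39, 0.67], [-0.54, 0.03, -0.21, -0.19, 0.33], [0.82, -0.04, 0.31, 0.29, -0.49], [0.5, -0.02, 0.19, 0.18, -0.3]] + [[-0.18, 0.02, 0.19, 0.12, -0.11],[-0.36, 0.04, 0.39, 0.23, -0.21],[-0.04, 0.00, 0.04, 0.02, -0.02],[-0.37, 0.04, 0.40, 0.25, -0.22],[0.08, -0.01, -0.09, -0.05, 0.05]] + [[0.00, -0.15, 0.04, 0.00, 0.05], [-0.0, 0.01, -0.00, -0.0, -0.00], [0.01, -0.23, 0.06, 0.00, 0.07], [-0.0, 0.07, -0.02, -0.0, -0.02], [0.0, -0.07, 0.02, 0.0, 0.02]] + [[-0.00, -0.01, -0.02, 0.02, -0.01], [-0.01, -0.02, -0.05, 0.05, -0.02], [0.01, 0.02, 0.05, -0.04, 0.02], [0.01, 0.01, 0.03, -0.03, 0.01], [-0.02, -0.04, -0.09, 0.08, -0.04]]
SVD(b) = [[0.62, 0.47, 0.32, 0.52, 0.14], [0.08, -0.62, 0.64, -0.04, 0.43], [-0.37, -0.31, 0.07, 0.78, -0.39], [-0.45, 0.46, 0.67, -0.23, -0.28], [-0.52, 0.28, -0.15, 0.26, 0.75]] @ diag([2.990696432209271, 2.2622480864540657, 0.9547837191829304, 0.31172769247486526, 0.17995094062871214]) @ [[-0.16, -0.26, -0.13, -0.63, -0.7], [0.78, -0.04, 0.3, 0.28, -0.47], [-0.58, 0.06, 0.63, 0.38, -0.34], [0.02, -0.93, 0.26, 0.01, 0.28], [-0.16, -0.27, -0.66, 0.62, -0.29]]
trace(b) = 2.63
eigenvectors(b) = [[(0.61+0j), (-0.18-0.37j), (-0.18+0.37j), -0.25+0.00j, (-0.37+0j)],[-0.44+0.00j, 0.65+0.00j, (0.65-0j), (-0.75+0j), 0.82+0.00j],[-0.43+0.00j, 0.23+0.37j, (0.23-0.37j), -0.36+0.00j, (-0.2+0j)],[(-0.44+0j), (-0.08-0.21j), (-0.08+0.21j), 0.49+0.00j, (0.2+0j)],[(-0.23+0j), (-0.35+0.22j), -0.35-0.22j, (-0.08+0j), -0.35+0.00j]]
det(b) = -0.36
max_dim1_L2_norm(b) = 2.17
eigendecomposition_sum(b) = [[-0.47+0.00j,-0.35-0.00j,(-0.96-0j),-1.59+0.00j,-0.67+0.00j],[(0.34-0j),0.26+0.00j,(0.7+0j),(1.15+0j),(0.48+0j)],[(0.33-0j),(0.25+0j),(0.68+0j),(1.12+0j),0.47+0.00j],[(0.34-0j),(0.26+0j),(0.69+0j),1.15+0.00j,(0.48+0j)],[(0.18-0j),0.13+0.00j,0.36+0.00j,(0.6+0j),0.25+0.00j]] + [[0.33+0.25j, -0.04+0.14j, 0.41-0.22j, (0.33+0.24j), -0.47+0.33j], [(-0.58+0.29j), (-0.18-0.15j), (0.03+0.74j), (-0.57+0.31j), -0.14-0.90j], [(-0.37-0.23j), (0.03-0.16j), (-0.42+0.28j), -0.38-0.22j, (0.47-0.4j)], [(0.17+0.15j), (-0.03+0.08j), 0.23-0.10j, (0.17+0.15j), -0.27+0.16j], [(0.22-0.35j), (0.15+0.02j), (-0.26-0.39j), 0.21-0.36j, 0.38+0.44j]] + [[0.33-0.25j, (-0.04-0.14j), (0.41+0.22j), (0.33-0.24j), -0.47-0.33j], [(-0.58-0.29j), (-0.18+0.15j), 0.03-0.74j, -0.57-0.31j, (-0.14+0.9j)], [-0.37+0.23j, (0.03+0.16j), (-0.42-0.28j), -0.38+0.22j, 0.47+0.40j], [(0.17-0.15j), (-0.03-0.08j), 0.23+0.10j, (0.17-0.15j), (-0.27-0.16j)], [(0.22+0.35j), 0.15-0.02j, -0.26+0.39j, 0.21+0.36j, 0.38-0.44j]] + [[-0.06-0.00j,(-0.08-0j),0.02-0.00j,0.03-0.00j,(-0.1+0j)], [(-0.18-0j),(-0.22-0j),(0.05-0j),0.09-0.00j,-0.30+0.00j], [-0.09-0.00j,-0.11-0.00j,0.02-0.00j,0.04-0.00j,-0.15+0.00j], [0.12+0.00j,0.15+0.00j,(-0.03+0j),-0.06+0.00j,(0.2-0j)], [(-0.02-0j),(-0.02-0j),-0j,(0.01-0j),-0.03+0.00j]] + [[0.23+0.00j, -0.15-0.00j, 0.41+0.00j, (0.16+0j), -0.17-0.00j], [-0.51-0.00j, (0.34+0j), -0.92-0.00j, (-0.35-0j), 0.37+0.00j], [(0.12+0j), (-0.08-0j), 0.22+0.00j, 0.09+0.00j, (-0.09-0j)], [-0.12-0.00j, (0.08+0j), (-0.22-0j), (-0.08-0j), 0.09+0.00j], [0.22+0.00j, (-0.15-0j), 0.40+0.00j, (0.15+0j), (-0.16-0j)]]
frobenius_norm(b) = 3.89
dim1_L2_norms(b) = [2.17, 1.56, 1.33, 1.83, 1.69]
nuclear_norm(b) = 6.70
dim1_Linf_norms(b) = [1.88, 1.51, 1.17, 1.35, 1.18]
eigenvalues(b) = [(1.86+0j), (0.28+0.96j), (0.28-0.96j), (-0.35+0j), (0.55+0j)]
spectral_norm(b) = 2.99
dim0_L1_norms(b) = [3.73, 1.48, 1.65, 4.0, 4.36]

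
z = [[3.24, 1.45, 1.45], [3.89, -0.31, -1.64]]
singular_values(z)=[5.12, 2.53]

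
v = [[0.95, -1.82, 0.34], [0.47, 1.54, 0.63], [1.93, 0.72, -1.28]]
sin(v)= [[1.39, -0.36, 0.47], [-0.16, 1.53, 0.35], [1.34, 1.13, -0.49]]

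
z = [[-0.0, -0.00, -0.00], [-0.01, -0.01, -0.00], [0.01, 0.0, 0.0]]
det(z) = 0.00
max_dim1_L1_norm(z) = 0.02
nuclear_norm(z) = 0.02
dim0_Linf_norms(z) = [0.01, 0.01, 0.0]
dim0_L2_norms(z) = [0.01, 0.01, 0.0]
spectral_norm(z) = 0.02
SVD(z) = [[0.00,0.00,1.0],  [-0.85,-0.53,0.0],  [0.53,-0.85,0.0]] @ diag([0.016180339887498948, 0.00618033988749895, 0.0]) @ [[0.85, 0.53, 0.00], [-0.53, 0.85, 0.00], [0.00, 0.00, 1.00]]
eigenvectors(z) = [[0.0, 0.00, 0.0], [0.0, 1.0, -0.00], [1.00, 0.0, -1.0]]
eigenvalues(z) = [0.0, -0.01, -0.0]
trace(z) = -0.01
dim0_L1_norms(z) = [0.02, 0.01, 0.0]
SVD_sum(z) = [[0.0, 0.00, 0.0], [-0.01, -0.01, 0.0], [0.01, 0.00, 0.0]] + [[-0.00, 0.0, 0.00], [0.0, -0.0, 0.0], [0.00, -0.0, 0.0]] + [[0.0,0.0,0.00],  [0.00,0.00,0.00],  [0.00,0.00,0.0]]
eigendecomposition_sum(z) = [[0.00, 0.00, 0.00], [0.00, 0.0, 0.00], [0.00, 0.0, 0.0]] + [[-0.0, -0.00, -0.0], [-0.01, -0.01, -0.0], [-0.00, -0.0, -0.00]] + [[-0.00, -0.00, -0.00],  [0.00, -0.0, -0.00],  [0.0, -0.00, -0.0]]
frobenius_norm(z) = 0.02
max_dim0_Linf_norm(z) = 0.01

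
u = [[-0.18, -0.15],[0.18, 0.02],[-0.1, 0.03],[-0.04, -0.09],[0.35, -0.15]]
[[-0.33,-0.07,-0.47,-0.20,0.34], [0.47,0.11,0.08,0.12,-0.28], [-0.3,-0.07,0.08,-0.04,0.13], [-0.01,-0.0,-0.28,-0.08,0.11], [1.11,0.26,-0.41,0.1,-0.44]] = u@[[2.71, 0.62, 0.12, 0.57, -1.49], [-1.06, -0.26, 3.02, 0.67, -0.51]]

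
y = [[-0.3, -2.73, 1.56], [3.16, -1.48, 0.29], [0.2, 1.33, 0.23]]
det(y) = 9.062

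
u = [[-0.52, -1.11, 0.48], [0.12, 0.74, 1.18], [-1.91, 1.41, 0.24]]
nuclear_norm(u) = 5.04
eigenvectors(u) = [[(0.1-0.6j), (0.1+0.6j), (-0.16+0j)], [-0.35-0.23j, (-0.35+0.23j), 0.67+0.00j], [0.67+0.00j, (0.67-0j), (0.72+0j)]]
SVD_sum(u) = [[0.21,-0.20,-0.06],[-0.46,0.45,0.13],[-1.66,1.61,0.46]] + [[-0.69, -0.64, -0.25], [0.62, 0.58, 0.23], [-0.26, -0.24, -0.1]] + [[-0.04, -0.27, 0.79], [-0.04, -0.28, 0.82], [0.01, 0.04, -0.13]]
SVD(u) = [[0.12, 0.71, -0.69], [-0.27, -0.65, -0.72], [-0.96, 0.27, 0.11]] @ diag([2.460830738405649, 1.3594028846479909, 1.2154981999693095]) @ [[0.7, -0.68, -0.20], [-0.71, -0.66, -0.26], [0.05, 0.32, -0.94]]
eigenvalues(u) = [(-0.76+1.22j), (-0.76-1.22j), (1.98+0j)]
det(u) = 4.07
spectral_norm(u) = 2.46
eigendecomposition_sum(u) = [[(-0.31+0.6j), -0.42-0.14j, (0.32+0.27j)], [0.29+0.37j, (-0.21+0.22j), 0.26-0.12j], [-0.71-0.24j, 0.08-0.48j, -0.24+0.39j]] + [[(-0.31-0.6j), (-0.42+0.14j), 0.32-0.27j],[0.29-0.37j, (-0.21-0.22j), (0.26+0.12j)],[-0.71+0.24j, 0.08+0.48j, (-0.24-0.39j)]] + [[0.11-0.00j, (-0.28-0j), (-0.16-0j)],[(-0.45+0j), (1.16+0j), (0.66+0j)],[-0.48+0.00j, (1.24+0j), 0.71+0.00j]]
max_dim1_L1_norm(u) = 3.56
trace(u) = 0.46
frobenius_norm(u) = 3.06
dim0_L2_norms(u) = [1.98, 1.94, 1.3]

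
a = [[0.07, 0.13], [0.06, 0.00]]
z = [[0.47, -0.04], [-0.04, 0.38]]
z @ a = [[0.03, 0.06], [0.02, -0.01]]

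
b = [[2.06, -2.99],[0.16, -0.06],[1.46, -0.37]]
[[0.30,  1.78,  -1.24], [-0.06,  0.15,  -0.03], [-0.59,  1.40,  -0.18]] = b @ [[-0.52, 0.98, -0.02], [-0.46, 0.08, 0.40]]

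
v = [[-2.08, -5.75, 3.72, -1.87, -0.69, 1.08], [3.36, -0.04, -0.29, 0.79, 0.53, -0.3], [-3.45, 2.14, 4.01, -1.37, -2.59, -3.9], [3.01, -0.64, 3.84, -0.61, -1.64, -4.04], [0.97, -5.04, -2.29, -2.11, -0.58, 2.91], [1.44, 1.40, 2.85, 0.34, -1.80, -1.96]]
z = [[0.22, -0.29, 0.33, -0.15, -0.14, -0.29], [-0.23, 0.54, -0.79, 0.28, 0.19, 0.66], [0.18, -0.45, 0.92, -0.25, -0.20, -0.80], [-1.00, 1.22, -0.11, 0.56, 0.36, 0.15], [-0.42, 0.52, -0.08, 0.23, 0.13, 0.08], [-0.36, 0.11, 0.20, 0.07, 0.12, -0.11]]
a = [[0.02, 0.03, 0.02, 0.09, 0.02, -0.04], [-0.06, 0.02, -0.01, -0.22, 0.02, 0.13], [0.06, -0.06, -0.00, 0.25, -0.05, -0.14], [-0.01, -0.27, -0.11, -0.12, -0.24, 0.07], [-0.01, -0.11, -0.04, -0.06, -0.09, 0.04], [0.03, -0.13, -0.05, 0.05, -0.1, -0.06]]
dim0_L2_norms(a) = [0.09, 0.33, 0.13, 0.37, 0.28, 0.22]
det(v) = -142.94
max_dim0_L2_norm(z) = 1.53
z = a @ v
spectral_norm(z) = 2.38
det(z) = 0.00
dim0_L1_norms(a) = [0.19, 0.62, 0.23, 0.79, 0.52, 0.48]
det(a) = -0.00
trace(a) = -0.23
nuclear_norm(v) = 29.30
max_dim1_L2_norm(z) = 1.72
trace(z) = 2.26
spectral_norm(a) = 0.47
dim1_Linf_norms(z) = [0.33, 0.79, 0.92, 1.22, 0.52, 0.36]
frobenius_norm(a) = 0.63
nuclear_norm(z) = 3.92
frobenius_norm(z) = 2.72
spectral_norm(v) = 10.49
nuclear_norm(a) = 0.94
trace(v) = -1.26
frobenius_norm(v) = 15.26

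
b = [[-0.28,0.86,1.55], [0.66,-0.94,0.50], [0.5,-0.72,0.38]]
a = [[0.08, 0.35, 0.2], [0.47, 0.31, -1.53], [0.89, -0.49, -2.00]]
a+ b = [[-0.20, 1.21, 1.75], [1.13, -0.63, -1.03], [1.39, -1.21, -1.62]]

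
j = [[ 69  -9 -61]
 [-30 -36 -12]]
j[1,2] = -12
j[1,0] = -30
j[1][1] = -36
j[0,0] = 69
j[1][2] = -12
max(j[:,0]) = 69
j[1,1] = -36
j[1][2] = -12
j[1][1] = -36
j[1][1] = -36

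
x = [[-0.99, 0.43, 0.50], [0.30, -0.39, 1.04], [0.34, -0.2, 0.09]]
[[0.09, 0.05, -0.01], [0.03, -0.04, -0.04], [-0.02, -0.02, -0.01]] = x@[[-0.07, 0.02, -0.09], [-0.01, 0.15, -0.15], [0.05, 0.01, -0.07]]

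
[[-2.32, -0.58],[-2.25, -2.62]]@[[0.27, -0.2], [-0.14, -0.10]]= [[-0.55, 0.52], [-0.24, 0.71]]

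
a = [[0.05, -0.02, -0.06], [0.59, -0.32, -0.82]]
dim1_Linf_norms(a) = [0.06, 0.82]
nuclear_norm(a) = 1.07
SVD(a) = [[-0.08, -1.0], [-1.00, 0.08]] @ diag([1.0627086478191254, 0.007094353419876837]) @ [[-0.56, 0.3, 0.77], [-0.74, -0.6, -0.30]]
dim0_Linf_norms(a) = [0.59, 0.32, 0.82]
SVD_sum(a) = [[0.04,-0.02,-0.06], [0.59,-0.32,-0.82]] + [[0.01,0.00,0.00],[-0.00,-0.0,-0.00]]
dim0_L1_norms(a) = [0.64, 0.34, 0.88]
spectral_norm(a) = 1.06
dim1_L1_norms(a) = [0.13, 1.73]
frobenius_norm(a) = 1.06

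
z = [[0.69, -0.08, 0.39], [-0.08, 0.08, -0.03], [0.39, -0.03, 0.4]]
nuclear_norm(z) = 1.17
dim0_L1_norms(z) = [1.16, 0.19, 0.82]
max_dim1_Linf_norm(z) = 0.69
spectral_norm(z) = 0.97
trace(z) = 1.17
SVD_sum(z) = [[0.65, -0.07, 0.45], [-0.07, 0.01, -0.05], [0.45, -0.05, 0.31]] + [[0.04,  -0.02,  -0.06],[-0.02,  0.01,  0.03],[-0.06,  0.03,  0.09]] + [[0.00, 0.02, -0.00], [0.02, 0.06, -0.01], [-0.0, -0.01, 0.0]]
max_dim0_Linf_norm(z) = 0.69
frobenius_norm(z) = 0.98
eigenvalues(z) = [0.97, 0.14, 0.07]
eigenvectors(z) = [[0.82, -0.52, 0.25], [-0.09, 0.31, 0.95], [0.57, 0.8, -0.21]]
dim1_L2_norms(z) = [0.8, 0.12, 0.56]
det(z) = 0.01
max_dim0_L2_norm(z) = 0.8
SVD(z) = [[-0.82, 0.52, -0.25], [0.09, -0.31, -0.95], [-0.57, -0.8, 0.21]] @ diag([0.9688033701167267, 0.1358118642677086, 0.06538476561556476]) @ [[-0.82, 0.09, -0.57], [0.52, -0.31, -0.8], [-0.25, -0.95, 0.21]]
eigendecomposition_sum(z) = [[0.65, -0.07, 0.45], [-0.07, 0.01, -0.05], [0.45, -0.05, 0.31]] + [[0.04, -0.02, -0.06], [-0.02, 0.01, 0.03], [-0.06, 0.03, 0.09]] + [[0.00,0.02,-0.00], [0.02,0.06,-0.01], [-0.0,-0.01,0.00]]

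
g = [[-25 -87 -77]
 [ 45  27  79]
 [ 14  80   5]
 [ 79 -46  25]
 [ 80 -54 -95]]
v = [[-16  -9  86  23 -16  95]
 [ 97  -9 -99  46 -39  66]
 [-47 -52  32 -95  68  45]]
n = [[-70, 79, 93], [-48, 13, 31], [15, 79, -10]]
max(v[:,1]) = -9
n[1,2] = 31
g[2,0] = 14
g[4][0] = 80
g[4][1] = -54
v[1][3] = 46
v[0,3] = 23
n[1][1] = 13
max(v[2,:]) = 68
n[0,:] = [-70, 79, 93]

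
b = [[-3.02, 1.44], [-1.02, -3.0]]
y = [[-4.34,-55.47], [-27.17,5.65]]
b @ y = [[-26.02,175.66],[85.94,39.63]]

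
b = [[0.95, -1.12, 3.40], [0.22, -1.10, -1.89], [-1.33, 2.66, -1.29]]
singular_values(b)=[4.65, 2.73, 0.0]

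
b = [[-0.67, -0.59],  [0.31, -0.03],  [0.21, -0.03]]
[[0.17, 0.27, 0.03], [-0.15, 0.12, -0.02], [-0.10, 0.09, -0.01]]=b @ [[-0.45, 0.31, -0.05], [0.22, -0.81, 0.01]]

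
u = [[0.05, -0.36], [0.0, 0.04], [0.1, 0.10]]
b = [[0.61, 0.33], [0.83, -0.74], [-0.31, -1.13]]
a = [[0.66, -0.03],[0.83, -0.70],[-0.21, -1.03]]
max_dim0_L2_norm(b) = 1.39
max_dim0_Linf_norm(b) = 1.13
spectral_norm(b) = 1.39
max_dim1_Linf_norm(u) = 0.36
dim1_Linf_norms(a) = [0.66, 0.83, 1.03]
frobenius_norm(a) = 1.65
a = b + u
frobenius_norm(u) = 0.39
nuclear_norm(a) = 2.30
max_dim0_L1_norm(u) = 0.5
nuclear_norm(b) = 2.47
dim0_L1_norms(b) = [1.75, 2.2]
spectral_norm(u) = 0.38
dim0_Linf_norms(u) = [0.1, 0.36]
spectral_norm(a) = 1.34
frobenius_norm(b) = 1.76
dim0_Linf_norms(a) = [0.83, 1.03]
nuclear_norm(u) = 0.49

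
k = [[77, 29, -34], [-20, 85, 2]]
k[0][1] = 29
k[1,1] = 85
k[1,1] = 85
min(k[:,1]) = 29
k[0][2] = -34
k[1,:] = [-20, 85, 2]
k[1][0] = -20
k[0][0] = 77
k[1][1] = 85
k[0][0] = 77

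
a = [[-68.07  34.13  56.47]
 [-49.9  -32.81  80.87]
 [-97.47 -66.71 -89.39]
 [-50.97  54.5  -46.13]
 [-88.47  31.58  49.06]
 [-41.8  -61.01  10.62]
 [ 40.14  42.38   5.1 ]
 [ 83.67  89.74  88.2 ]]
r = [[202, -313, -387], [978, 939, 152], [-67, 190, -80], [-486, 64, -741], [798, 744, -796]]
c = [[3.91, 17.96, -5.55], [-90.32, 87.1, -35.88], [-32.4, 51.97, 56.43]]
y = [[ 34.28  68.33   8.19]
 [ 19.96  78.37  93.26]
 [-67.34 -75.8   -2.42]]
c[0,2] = -5.55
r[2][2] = -80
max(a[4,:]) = 49.06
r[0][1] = -313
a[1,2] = 80.87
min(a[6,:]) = 5.1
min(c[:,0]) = -90.32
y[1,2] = 93.26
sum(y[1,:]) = 191.59000000000003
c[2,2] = 56.43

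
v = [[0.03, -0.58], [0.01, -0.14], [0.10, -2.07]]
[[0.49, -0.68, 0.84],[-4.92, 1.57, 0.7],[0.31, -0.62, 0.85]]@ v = [[0.09, -1.93], [-0.06, 1.18], [0.09, -1.85]]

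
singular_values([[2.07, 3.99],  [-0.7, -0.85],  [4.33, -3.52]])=[5.76, 4.4]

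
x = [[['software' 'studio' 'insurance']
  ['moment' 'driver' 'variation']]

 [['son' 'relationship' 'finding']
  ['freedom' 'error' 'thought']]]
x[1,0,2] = 'finding'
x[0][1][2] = 'variation'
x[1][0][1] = 'relationship'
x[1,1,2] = 'thought'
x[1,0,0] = 'son'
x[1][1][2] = 'thought'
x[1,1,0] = 'freedom'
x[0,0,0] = 'software'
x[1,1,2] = 'thought'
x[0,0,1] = 'studio'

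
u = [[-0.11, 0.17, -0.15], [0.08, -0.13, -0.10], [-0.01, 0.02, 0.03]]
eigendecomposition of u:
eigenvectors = [[(-0.83+0j), (0.84+0j), (0.84-0j)], [(0.55+0j), (0.53+0j), 0.53-0.00j], [(-0.07+0j), -0.09-0.06j, (-0.09+0.06j)]]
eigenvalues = [(-0.24+0j), (0.01+0.01j), (0.01-0.01j)]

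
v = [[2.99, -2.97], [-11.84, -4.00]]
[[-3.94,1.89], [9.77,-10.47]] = v @ [[-0.95, 0.82], [0.37, 0.19]]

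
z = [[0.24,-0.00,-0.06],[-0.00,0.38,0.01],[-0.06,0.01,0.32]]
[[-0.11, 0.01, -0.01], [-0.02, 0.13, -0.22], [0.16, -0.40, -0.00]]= z@[[-0.34, -0.30, -0.04], [-0.07, 0.37, -0.58], [0.44, -1.33, 0.01]]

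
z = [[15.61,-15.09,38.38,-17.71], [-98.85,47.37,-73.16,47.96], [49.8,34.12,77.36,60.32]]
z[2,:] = [49.8, 34.12, 77.36, 60.32]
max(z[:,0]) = 49.8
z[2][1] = 34.12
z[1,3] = 47.96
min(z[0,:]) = -17.71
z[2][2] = 77.36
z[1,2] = -73.16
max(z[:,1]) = 47.37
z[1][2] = -73.16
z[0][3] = -17.71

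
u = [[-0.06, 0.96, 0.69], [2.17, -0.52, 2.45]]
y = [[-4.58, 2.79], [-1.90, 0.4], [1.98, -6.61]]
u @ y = [[-0.18, -4.34], [-4.1, -10.35]]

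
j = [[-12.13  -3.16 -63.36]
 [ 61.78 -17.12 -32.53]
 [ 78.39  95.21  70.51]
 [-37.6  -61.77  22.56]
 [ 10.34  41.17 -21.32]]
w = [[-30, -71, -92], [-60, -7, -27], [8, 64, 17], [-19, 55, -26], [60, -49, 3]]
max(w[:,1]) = 64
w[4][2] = 3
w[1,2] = -27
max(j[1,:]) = 61.78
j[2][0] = 78.39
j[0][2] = -63.36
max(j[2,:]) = 95.21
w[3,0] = -19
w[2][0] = 8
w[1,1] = -7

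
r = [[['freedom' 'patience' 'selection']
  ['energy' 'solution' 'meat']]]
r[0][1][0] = 'energy'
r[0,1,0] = 'energy'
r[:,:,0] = [['freedom', 'energy']]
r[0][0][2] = 'selection'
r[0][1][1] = 'solution'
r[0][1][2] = 'meat'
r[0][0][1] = 'patience'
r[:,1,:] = [['energy', 'solution', 'meat']]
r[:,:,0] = [['freedom', 'energy']]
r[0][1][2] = 'meat'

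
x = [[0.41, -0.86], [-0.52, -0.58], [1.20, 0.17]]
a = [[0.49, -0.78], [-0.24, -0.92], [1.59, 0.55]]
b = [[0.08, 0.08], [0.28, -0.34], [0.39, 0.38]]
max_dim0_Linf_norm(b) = 0.39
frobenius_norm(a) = 2.14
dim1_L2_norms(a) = [0.92, 0.95, 1.68]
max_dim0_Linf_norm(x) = 1.2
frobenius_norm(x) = 1.73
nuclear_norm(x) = 2.42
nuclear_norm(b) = 1.00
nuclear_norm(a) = 2.97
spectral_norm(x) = 1.38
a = x + b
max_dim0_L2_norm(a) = 1.68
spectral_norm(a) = 1.78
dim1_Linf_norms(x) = [0.86, 0.58, 1.2]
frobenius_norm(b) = 0.71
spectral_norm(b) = 0.56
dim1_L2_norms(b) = [0.11, 0.44, 0.54]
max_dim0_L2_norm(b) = 0.52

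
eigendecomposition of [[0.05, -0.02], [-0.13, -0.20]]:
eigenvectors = [[0.89, 0.08], [-0.45, 1.00]]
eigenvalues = [0.06, -0.21]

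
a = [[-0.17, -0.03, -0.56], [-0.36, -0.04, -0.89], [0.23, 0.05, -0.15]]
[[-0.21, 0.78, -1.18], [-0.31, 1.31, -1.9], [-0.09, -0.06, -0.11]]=a@[[-0.19,-0.78,0.41], [0.3,-0.99,1.58], [0.41,-1.11,1.9]]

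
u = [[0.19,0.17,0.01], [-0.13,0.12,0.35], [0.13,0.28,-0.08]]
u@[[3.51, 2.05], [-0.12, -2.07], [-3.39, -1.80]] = [[0.61, 0.02], [-1.66, -1.14], [0.69, -0.17]]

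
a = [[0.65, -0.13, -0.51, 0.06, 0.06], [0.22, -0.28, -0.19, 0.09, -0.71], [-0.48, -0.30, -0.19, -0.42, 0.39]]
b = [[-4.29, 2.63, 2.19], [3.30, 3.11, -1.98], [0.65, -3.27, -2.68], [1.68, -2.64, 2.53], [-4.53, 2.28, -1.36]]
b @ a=[[-3.26, -0.84, 1.27, -0.94, -1.27], [3.78, -0.71, -1.90, 1.31, -2.78], [0.99, 1.64, 0.8, 0.87, 1.32], [-0.70, -0.24, -0.84, -1.2, 2.96], [-1.79, 0.36, 2.14, 0.5, -2.42]]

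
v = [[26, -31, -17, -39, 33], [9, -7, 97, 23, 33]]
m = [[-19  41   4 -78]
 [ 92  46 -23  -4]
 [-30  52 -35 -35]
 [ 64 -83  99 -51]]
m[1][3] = -4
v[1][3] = 23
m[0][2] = 4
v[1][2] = 97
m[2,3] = -35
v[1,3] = 23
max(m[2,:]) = 52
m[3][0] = 64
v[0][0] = 26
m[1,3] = -4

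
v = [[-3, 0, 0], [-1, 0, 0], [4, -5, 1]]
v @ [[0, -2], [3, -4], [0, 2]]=[[0, 6], [0, 2], [-15, 14]]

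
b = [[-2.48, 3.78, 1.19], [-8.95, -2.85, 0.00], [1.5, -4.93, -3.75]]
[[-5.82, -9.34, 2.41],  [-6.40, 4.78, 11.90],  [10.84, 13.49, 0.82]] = b @ [[0.82, 0.15, -1.33], [-0.33, -2.15, 0.00], [-2.13, -0.71, -0.75]]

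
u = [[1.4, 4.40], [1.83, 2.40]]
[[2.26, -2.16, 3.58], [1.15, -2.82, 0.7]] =u @[[-0.08, -1.54, -1.18], [0.54, 0.0, 1.19]]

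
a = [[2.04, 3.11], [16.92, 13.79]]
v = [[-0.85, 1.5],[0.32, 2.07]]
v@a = [[23.65, 18.04], [35.68, 29.54]]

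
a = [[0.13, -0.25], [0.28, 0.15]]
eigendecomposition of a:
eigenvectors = [[(0.03-0.69j), 0.03+0.69j], [-0.73+0.00j, -0.73-0.00j]]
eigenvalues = [(0.14+0.26j), (0.14-0.26j)]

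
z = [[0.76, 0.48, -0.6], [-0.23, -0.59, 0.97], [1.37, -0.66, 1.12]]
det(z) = 0.17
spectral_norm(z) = 2.03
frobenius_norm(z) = 2.47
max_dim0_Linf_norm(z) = 1.37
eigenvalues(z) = [(0.57+0.91j), (0.57-0.91j), (0.15+0j)]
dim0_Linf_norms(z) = [1.37, 0.66, 1.12]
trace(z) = 1.29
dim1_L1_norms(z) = [1.84, 1.79, 3.15]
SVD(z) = [[0.13, 0.75, -0.65],[-0.43, -0.55, -0.72],[-0.89, 0.37, 0.24]] @ diag([2.02757001789994, 1.4007802878984008, 0.059786349182005045]) @ [[-0.51, 0.45, -0.74], [0.86, 0.31, -0.4], [0.05, -0.84, -0.54]]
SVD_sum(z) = [[-0.14, 0.12, -0.20],  [0.44, -0.39, 0.64],  [0.92, -0.81, 1.34]] + [[0.90, 0.33, -0.42],[-0.66, -0.24, 0.31],[0.45, 0.16, -0.21]] + [[-0.0, 0.03, 0.02], [-0.00, 0.04, 0.02], [0.00, -0.01, -0.01]]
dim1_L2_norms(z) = [1.08, 1.16, 1.89]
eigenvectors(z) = [[-0.12+0.33j, -0.12-0.33j, (-0.04+0j)],  [0.38-0.37j, (0.38+0.37j), (0.8+0j)],  [0.77+0.00j, 0.77-0.00j, (0.6+0j)]]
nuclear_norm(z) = 3.49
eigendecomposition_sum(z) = [[0.39+0.44j, 0.25-0.11j, -0.30+0.18j], [(-0.23-0.84j), (-0.4-0.01j), 0.52-0.04j], [0.60-1.11j, -0.41-0.41j, (0.59+0.48j)]] + [[0.39-0.44j,(0.25+0.11j),-0.30-0.18j], [(-0.23+0.84j),(-0.4+0.01j),(0.52+0.04j)], [(0.6+1.11j),-0.41+0.41j,(0.59-0.48j)]] + [[-0.01-0.00j, -0.01-0.00j, 0.00+0.00j], [0.23+0.00j, (0.21+0j), (-0.07-0j)], [0.17+0.00j, 0.16+0.00j, -0.05-0.00j]]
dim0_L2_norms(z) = [1.58, 1.01, 1.6]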